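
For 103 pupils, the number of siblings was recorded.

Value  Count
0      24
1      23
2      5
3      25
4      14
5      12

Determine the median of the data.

2

Cumulative frequencies: 24, 47, 52, 77, 91, 103
n = 103, so the median is the value in position (n+1)/2 = 52.
Position 52 falls at value 2.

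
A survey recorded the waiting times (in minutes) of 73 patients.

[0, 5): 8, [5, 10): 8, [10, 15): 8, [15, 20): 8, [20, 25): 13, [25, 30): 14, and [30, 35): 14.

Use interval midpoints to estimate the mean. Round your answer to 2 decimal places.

Midpoints: 2.5, 7.5, 12.5, 17.5, 22.5, 27.5, 32.5
Σfm = 8×2.5 + 8×7.5 + 8×12.5 + 8×17.5 + 13×22.5 + 14×27.5 + 14×32.5 = 1452.5
n = Σf = 73
Mean = 1452.5 / 73 = 19.8973

19.90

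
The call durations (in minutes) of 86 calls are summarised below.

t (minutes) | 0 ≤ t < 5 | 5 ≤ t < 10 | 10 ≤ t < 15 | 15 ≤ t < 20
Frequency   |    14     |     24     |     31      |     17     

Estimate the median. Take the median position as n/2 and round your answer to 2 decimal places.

10.81

Cumulative frequencies: 14, 38, 69, 86
n = 86; position = n/2 = 43.
This falls in the class 10 ≤ t < 15: L = 10, F = 38, f = 31, h = 5.
Median ≈ 10 + ((43 − 38) / 31) × 5 = 10.8065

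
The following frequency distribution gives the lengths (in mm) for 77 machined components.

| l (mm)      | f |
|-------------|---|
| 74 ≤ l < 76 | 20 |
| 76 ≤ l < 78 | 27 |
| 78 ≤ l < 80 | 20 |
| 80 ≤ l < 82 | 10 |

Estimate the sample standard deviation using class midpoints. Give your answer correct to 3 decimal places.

Midpoints: 75, 77, 79, 81
n = 77, Σfm = 5969, mean = 77.5195
Σfm² = 463013
Σf(m − x̄)² = Σfm² − (Σfm)²/n = 463013 − 5969²/77 = 299.2208
Sample variance = 299.2208 / 76 = 3.9371
Standard deviation = √3.9371 = 1.9842

1.984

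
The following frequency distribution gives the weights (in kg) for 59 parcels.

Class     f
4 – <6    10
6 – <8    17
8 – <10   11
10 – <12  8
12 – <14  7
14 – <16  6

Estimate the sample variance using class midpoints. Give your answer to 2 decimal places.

10.13

Midpoints: 5, 7, 9, 11, 13, 15
n = 59, Σfm = 537, mean = 9.1017
Σfm² = 5475
Σf(m − x̄)² = Σfm² − (Σfm)²/n = 5475 − 537²/59 = 587.3898
Sample variance = 587.3898 / 58 = 10.1274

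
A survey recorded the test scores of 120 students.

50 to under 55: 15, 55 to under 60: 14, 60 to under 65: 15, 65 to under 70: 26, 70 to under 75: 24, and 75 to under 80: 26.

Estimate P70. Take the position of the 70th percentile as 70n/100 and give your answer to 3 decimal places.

72.917

Cumulative frequencies: 15, 29, 44, 70, 94, 120
n = 120; position = 70n/100 = 84.
This falls in the class 70 to under 75: L = 70, F = 70, f = 24, h = 5.
70th percentile ≈ 70 + ((84 − 70) / 24) × 5 = 72.9167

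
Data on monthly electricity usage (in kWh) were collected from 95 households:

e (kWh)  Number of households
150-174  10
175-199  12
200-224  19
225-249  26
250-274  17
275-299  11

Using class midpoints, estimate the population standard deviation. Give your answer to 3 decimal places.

36.799

Midpoints: 162, 187, 212, 237, 262, 287
n = 95, Σfm = 21665, mean = 228.0526
Σfm² = 5069405
Σf(m − x̄)² = Σfm² − (Σfm)²/n = 5069405 − 21665²/95 = 128644.7368
Population variance = 128644.7368 / 95 = 1354.1551
Standard deviation = √1354.1551 = 36.7988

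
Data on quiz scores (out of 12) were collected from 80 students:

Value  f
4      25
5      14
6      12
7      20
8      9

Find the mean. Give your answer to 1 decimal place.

5.7

Values: 4, 5, 6, 7, 8
Σfx = 25×4 + 14×5 + 12×6 + 20×7 + 9×8 = 454
n = Σf = 80
Mean = 454 / 80 = 5.6750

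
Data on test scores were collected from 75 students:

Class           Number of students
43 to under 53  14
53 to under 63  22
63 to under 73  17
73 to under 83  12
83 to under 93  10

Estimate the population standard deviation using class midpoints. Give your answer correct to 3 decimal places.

Midpoints: 48, 58, 68, 78, 88
n = 75, Σfm = 4920, mean = 65.6000
Σfm² = 335320
Σf(m − x̄)² = Σfm² − (Σfm)²/n = 335320 − 4920²/75 = 12568.0000
Population variance = 12568.0000 / 75 = 167.5733
Standard deviation = √167.5733 = 12.9450

12.945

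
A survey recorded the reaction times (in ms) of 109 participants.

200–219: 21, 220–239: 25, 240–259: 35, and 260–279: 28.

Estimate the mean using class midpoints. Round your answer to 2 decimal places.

242.34

Midpoints: 209.5, 229.5, 249.5, 269.5
Σfm = 21×209.5 + 25×229.5 + 35×249.5 + 28×269.5 = 26415.5
n = Σf = 109
Mean = 26415.5 / 109 = 242.3440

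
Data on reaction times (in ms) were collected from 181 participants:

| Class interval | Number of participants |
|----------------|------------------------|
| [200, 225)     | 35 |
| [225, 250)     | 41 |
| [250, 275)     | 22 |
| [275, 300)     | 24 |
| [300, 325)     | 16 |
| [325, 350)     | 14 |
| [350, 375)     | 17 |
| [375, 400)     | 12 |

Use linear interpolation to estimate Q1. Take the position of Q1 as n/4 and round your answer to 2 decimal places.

Cumulative frequencies: 35, 76, 98, 122, 138, 152, 169, 181
n = 181; position = n/4 = 45.25.
This falls in the class [225, 250): L = 225, F = 35, f = 41, h = 25.
Lower quartile ≈ 225 + ((45.25 − 35) / 41) × 25 = 231.2500

231.25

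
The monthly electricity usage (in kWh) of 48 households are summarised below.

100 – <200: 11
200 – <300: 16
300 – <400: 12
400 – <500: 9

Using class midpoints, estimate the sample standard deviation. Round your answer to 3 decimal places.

104.657

Midpoints: 150, 250, 350, 450
n = 48, Σfm = 13900, mean = 289.5833
Σfm² = 4540000
Σf(m − x̄)² = Σfm² − (Σfm)²/n = 4540000 − 13900²/48 = 514791.6667
Sample variance = 514791.6667 / 47 = 10953.0142
Standard deviation = √10953.0142 = 104.6566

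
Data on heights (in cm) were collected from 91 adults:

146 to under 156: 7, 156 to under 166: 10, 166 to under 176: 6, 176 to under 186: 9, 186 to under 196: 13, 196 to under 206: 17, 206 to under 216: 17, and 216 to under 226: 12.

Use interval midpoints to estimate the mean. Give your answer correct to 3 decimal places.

191.879

Midpoints: 151, 161, 171, 181, 191, 201, 211, 221
Σfm = 7×151 + 10×161 + 6×171 + 9×181 + 13×191 + 17×201 + 17×211 + 12×221 = 17461
n = Σf = 91
Mean = 17461 / 91 = 191.8791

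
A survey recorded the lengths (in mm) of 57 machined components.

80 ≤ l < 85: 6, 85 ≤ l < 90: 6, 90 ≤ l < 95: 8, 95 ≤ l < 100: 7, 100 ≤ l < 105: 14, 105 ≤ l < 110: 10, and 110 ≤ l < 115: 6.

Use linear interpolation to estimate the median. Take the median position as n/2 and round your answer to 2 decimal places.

Cumulative frequencies: 6, 12, 20, 27, 41, 51, 57
n = 57; position = n/2 = 28.5.
This falls in the class 100 ≤ l < 105: L = 100, F = 27, f = 14, h = 5.
Median ≈ 100 + ((28.5 − 27) / 14) × 5 = 100.5357

100.54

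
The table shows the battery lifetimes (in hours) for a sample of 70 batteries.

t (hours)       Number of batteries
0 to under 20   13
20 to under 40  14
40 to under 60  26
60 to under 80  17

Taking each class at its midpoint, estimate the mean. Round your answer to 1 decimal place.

43.4

Midpoints: 10, 30, 50, 70
Σfm = 13×10 + 14×30 + 26×50 + 17×70 = 3040
n = Σf = 70
Mean = 3040 / 70 = 43.4286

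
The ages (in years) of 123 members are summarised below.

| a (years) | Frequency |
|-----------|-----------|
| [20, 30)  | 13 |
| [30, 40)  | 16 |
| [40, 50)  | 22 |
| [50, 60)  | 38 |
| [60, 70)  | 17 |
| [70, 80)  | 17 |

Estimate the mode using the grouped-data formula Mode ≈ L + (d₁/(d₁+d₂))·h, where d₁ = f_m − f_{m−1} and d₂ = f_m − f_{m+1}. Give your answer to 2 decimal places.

54.32

Modal class: [50, 60) (highest frequency 38).
d₁ = 38 − 22 = 16, d₂ = 38 − 17 = 21
Mode ≈ 50 + (16/(16+21)) × 10 = 50 + 4.3243 = 54.3243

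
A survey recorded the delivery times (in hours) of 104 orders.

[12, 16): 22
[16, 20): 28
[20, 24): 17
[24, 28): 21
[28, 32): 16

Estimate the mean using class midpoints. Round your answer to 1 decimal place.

21.3

Midpoints: 14, 18, 22, 26, 30
Σfm = 22×14 + 28×18 + 17×22 + 21×26 + 16×30 = 2212
n = Σf = 104
Mean = 2212 / 104 = 21.2692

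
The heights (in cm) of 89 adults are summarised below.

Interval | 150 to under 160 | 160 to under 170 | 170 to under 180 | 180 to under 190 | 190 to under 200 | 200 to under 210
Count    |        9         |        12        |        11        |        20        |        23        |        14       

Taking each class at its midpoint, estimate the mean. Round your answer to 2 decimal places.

Midpoints: 155, 165, 175, 185, 195, 205
Σfm = 9×155 + 12×165 + 11×175 + 20×185 + 23×195 + 14×205 = 16355
n = Σf = 89
Mean = 16355 / 89 = 183.7640

183.76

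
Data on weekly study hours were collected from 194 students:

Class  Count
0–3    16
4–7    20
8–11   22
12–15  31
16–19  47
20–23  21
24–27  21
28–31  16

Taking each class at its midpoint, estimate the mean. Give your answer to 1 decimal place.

Midpoints: 1.5, 5.5, 9.5, 13.5, 17.5, 21.5, 25.5, 29.5
Σfm = 16×1.5 + 20×5.5 + 22×9.5 + 31×13.5 + 47×17.5 + 21×21.5 + 21×25.5 + 16×29.5 = 3043
n = Σf = 194
Mean = 3043 / 194 = 15.6856

15.7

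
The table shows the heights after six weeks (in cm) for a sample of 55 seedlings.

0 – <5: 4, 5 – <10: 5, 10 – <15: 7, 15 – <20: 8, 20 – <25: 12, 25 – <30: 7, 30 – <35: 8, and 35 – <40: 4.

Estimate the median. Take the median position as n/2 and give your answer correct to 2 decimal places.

21.46

Cumulative frequencies: 4, 9, 16, 24, 36, 43, 51, 55
n = 55; position = n/2 = 27.5.
This falls in the class 20 – <25: L = 20, F = 24, f = 12, h = 5.
Median ≈ 20 + ((27.5 − 24) / 12) × 5 = 21.4583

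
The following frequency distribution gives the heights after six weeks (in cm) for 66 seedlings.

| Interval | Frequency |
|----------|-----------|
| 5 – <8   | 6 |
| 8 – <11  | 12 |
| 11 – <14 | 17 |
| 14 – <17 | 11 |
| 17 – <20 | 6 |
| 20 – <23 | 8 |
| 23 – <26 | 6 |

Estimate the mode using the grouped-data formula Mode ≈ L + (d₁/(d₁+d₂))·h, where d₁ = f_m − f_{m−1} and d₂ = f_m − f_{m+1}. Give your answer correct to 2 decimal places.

Modal class: 11 – <14 (highest frequency 17).
d₁ = 17 − 12 = 5, d₂ = 17 − 11 = 6
Mode ≈ 11 + (5/(5+6)) × 3 = 11 + 1.3636 = 12.3636

12.36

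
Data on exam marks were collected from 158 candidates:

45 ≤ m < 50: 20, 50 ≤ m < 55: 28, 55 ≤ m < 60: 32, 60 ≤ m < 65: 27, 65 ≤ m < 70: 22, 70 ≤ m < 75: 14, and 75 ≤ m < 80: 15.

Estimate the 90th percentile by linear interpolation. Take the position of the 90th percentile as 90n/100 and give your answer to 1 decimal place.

74.7

Cumulative frequencies: 20, 48, 80, 107, 129, 143, 158
n = 158; position = 90n/100 = 142.2.
This falls in the class 70 ≤ m < 75: L = 70, F = 129, f = 14, h = 5.
90th percentile ≈ 70 + ((142.2 − 129) / 14) × 5 = 74.7143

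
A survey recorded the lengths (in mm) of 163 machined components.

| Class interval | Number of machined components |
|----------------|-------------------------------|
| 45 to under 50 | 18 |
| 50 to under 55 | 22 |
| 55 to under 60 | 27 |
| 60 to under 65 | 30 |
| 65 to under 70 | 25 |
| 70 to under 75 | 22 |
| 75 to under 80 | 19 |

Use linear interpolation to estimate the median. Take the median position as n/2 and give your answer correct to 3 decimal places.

62.417

Cumulative frequencies: 18, 40, 67, 97, 122, 144, 163
n = 163; position = n/2 = 81.5.
This falls in the class 60 to under 65: L = 60, F = 67, f = 30, h = 5.
Median ≈ 60 + ((81.5 − 67) / 30) × 5 = 62.4167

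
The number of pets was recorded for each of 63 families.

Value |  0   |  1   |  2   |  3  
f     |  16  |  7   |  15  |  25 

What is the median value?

Cumulative frequencies: 16, 23, 38, 63
n = 63, so the median is the value in position (n+1)/2 = 32.
Position 32 falls at value 2.

2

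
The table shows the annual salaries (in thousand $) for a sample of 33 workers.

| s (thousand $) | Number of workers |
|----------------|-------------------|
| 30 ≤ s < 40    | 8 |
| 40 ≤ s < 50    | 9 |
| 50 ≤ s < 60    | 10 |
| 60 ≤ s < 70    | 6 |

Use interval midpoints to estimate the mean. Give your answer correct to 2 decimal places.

49.24

Midpoints: 35, 45, 55, 65
Σfm = 8×35 + 9×45 + 10×55 + 6×65 = 1625
n = Σf = 33
Mean = 1625 / 33 = 49.2424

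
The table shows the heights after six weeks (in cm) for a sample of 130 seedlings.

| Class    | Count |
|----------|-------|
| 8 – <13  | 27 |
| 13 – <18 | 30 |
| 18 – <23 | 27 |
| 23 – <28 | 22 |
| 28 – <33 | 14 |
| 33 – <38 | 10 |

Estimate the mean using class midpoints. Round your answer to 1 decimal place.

20.3

Midpoints: 10.5, 15.5, 20.5, 25.5, 30.5, 35.5
Σfm = 27×10.5 + 30×15.5 + 27×20.5 + 22×25.5 + 14×30.5 + 10×35.5 = 2645
n = Σf = 130
Mean = 2645 / 130 = 20.3462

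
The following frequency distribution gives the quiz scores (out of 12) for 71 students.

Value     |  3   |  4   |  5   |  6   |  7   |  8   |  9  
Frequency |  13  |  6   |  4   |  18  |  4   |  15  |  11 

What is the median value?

6

Cumulative frequencies: 13, 19, 23, 41, 45, 60, 71
n = 71, so the median is the value in position (n+1)/2 = 36.
Position 36 falls at value 6.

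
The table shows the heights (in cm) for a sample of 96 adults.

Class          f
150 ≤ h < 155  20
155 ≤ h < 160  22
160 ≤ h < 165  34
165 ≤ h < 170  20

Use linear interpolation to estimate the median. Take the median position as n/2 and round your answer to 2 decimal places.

160.88

Cumulative frequencies: 20, 42, 76, 96
n = 96; position = n/2 = 48.
This falls in the class 160 ≤ h < 165: L = 160, F = 42, f = 34, h = 5.
Median ≈ 160 + ((48 − 42) / 34) × 5 = 160.8824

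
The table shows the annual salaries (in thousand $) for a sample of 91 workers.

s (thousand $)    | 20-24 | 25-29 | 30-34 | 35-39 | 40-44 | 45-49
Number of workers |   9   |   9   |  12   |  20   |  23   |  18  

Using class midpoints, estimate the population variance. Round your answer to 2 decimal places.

Midpoints: 22, 27, 32, 37, 42, 47
n = 91, Σfm = 3377, mean = 37.1099
Σfm² = 130919
Σf(m − x̄)² = Σfm² − (Σfm)²/n = 130919 − 3377²/91 = 5598.9011
Population variance = 5598.9011 / 91 = 61.5264

61.53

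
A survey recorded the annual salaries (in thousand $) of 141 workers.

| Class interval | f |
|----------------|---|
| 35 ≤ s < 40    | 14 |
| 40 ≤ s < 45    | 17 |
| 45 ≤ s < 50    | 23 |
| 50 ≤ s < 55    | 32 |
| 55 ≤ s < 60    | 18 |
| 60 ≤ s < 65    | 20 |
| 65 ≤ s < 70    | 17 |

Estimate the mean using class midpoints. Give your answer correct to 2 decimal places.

52.85

Midpoints: 37.5, 42.5, 47.5, 52.5, 57.5, 62.5, 67.5
Σfm = 14×37.5 + 17×42.5 + 23×47.5 + 32×52.5 + 18×57.5 + 20×62.5 + 17×67.5 = 7452.5
n = Σf = 141
Mean = 7452.5 / 141 = 52.8546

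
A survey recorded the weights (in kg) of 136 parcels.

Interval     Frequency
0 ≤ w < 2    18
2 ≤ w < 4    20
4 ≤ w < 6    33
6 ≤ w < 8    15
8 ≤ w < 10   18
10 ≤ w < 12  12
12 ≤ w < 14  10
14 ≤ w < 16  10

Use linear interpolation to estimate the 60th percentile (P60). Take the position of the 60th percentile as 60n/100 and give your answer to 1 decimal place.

Cumulative frequencies: 18, 38, 71, 86, 104, 116, 126, 136
n = 136; position = 60n/100 = 81.6.
This falls in the class 6 ≤ w < 8: L = 6, F = 71, f = 15, h = 2.
60th percentile ≈ 6 + ((81.6 − 71) / 15) × 2 = 7.4133

7.4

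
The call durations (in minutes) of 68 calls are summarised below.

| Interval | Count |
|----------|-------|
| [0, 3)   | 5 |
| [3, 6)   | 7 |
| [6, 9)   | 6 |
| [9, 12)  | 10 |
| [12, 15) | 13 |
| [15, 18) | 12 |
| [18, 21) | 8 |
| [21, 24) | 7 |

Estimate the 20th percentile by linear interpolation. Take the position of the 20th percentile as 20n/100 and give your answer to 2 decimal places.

6.80

Cumulative frequencies: 5, 12, 18, 28, 41, 53, 61, 68
n = 68; position = 20n/100 = 13.6.
This falls in the class [6, 9): L = 6, F = 12, f = 6, h = 3.
20th percentile ≈ 6 + ((13.6 − 12) / 6) × 3 = 6.8000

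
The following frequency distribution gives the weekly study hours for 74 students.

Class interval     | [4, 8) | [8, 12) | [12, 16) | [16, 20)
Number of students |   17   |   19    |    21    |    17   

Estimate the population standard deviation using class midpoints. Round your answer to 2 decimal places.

Midpoints: 6, 10, 14, 18
n = 74, Σfm = 892, mean = 12.0541
Σfm² = 12136
Σf(m − x̄)² = Σfm² − (Σfm)²/n = 12136 − 892²/74 = 1383.7838
Population variance = 1383.7838 / 74 = 18.6998
Standard deviation = √18.6998 = 4.3243

4.32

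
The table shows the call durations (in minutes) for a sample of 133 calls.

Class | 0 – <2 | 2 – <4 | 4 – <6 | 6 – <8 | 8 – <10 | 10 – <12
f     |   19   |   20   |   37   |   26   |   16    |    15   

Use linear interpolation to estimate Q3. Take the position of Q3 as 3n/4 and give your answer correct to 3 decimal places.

7.827

Cumulative frequencies: 19, 39, 76, 102, 118, 133
n = 133; position = 3n/4 = 99.75.
This falls in the class 6 – <8: L = 6, F = 76, f = 26, h = 2.
Upper quartile ≈ 6 + ((99.75 − 76) / 26) × 2 = 7.8269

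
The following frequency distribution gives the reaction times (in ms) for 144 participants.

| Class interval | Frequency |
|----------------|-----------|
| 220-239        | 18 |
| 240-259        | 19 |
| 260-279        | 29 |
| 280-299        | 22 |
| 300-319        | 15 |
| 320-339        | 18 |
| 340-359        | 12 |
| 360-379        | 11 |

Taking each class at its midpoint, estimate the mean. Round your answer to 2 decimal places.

290.89

Midpoints: 229.5, 249.5, 269.5, 289.5, 309.5, 329.5, 349.5, 369.5
Σfm = 18×229.5 + 19×249.5 + 29×269.5 + 22×289.5 + 15×309.5 + 18×329.5 + 12×349.5 + 11×369.5 = 41888
n = Σf = 144
Mean = 41888 / 144 = 290.8889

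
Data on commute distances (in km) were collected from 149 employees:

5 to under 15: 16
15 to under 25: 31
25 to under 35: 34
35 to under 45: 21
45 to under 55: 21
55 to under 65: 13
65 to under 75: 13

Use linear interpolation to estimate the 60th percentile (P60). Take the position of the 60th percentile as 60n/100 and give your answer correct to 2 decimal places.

Cumulative frequencies: 16, 47, 81, 102, 123, 136, 149
n = 149; position = 60n/100 = 89.4.
This falls in the class 35 to under 45: L = 35, F = 81, f = 21, h = 10.
60th percentile ≈ 35 + ((89.4 − 81) / 21) × 10 = 39.0000

39.00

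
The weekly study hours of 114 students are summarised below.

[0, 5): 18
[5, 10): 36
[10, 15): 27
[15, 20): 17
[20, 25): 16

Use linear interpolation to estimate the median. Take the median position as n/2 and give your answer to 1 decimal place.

Cumulative frequencies: 18, 54, 81, 98, 114
n = 114; position = n/2 = 57.
This falls in the class [10, 15): L = 10, F = 54, f = 27, h = 5.
Median ≈ 10 + ((57 − 54) / 27) × 5 = 10.5556

10.6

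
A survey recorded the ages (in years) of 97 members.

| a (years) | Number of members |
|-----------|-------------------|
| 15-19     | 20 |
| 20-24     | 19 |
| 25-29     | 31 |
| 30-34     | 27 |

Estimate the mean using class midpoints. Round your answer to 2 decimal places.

25.35

Midpoints: 17, 22, 27, 32
Σfm = 20×17 + 19×22 + 31×27 + 27×32 = 2459
n = Σf = 97
Mean = 2459 / 97 = 25.3505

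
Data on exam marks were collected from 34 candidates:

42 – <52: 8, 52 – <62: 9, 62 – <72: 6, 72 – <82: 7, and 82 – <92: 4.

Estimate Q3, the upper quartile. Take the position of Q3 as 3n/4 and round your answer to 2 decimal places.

75.57

Cumulative frequencies: 8, 17, 23, 30, 34
n = 34; position = 3n/4 = 25.5.
This falls in the class 72 – <82: L = 72, F = 23, f = 7, h = 10.
Upper quartile ≈ 72 + ((25.5 − 23) / 7) × 10 = 75.5714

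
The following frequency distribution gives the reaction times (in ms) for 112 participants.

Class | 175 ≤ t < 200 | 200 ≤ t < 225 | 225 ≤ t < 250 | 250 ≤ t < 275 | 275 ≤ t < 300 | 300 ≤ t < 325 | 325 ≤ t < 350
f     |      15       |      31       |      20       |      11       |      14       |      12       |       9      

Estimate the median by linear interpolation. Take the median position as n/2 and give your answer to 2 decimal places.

Cumulative frequencies: 15, 46, 66, 77, 91, 103, 112
n = 112; position = n/2 = 56.
This falls in the class 225 ≤ t < 250: L = 225, F = 46, f = 20, h = 25.
Median ≈ 225 + ((56 − 46) / 20) × 25 = 237.5000

237.50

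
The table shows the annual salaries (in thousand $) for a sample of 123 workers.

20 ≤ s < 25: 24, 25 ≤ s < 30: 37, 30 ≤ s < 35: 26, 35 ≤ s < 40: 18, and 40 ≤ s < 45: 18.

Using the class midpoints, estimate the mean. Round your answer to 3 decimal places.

Midpoints: 22.5, 27.5, 32.5, 37.5, 42.5
Σfm = 24×22.5 + 37×27.5 + 26×32.5 + 18×37.5 + 18×42.5 = 3842.5
n = Σf = 123
Mean = 3842.5 / 123 = 31.2398

31.240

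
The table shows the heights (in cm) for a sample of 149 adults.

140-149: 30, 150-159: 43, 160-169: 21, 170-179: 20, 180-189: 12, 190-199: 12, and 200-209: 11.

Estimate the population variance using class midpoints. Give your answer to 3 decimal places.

Midpoints: 144.5, 154.5, 164.5, 174.5, 184.5, 194.5, 204.5
n = 149, Σfm = 24720.5, mean = 165.9094
Σfm² = 4152567.25
Σf(m − x̄)² = Σfm² − (Σfm)²/n = 4152567.25 − 24720.5²/149 = 51204.0268
Population variance = 51204.0268 / 149 = 343.6512

343.651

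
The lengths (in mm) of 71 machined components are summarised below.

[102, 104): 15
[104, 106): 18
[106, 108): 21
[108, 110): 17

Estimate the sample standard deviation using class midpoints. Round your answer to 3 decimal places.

2.158

Midpoints: 103, 105, 107, 109
n = 71, Σfm = 7535, mean = 106.1268
Σfm² = 799991
Σf(m − x̄)² = Σfm² − (Σfm)²/n = 799991 − 7535²/71 = 325.8592
Sample variance = 325.8592 / 70 = 4.6551
Standard deviation = √4.6551 = 2.1576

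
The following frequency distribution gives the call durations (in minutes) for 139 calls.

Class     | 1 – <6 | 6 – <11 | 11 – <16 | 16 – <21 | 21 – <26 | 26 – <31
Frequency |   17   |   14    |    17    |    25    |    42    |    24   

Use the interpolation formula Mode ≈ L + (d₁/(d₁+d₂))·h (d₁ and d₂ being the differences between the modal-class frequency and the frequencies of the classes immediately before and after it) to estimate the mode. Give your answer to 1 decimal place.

23.4

Modal class: 21 – <26 (highest frequency 42).
d₁ = 42 − 25 = 17, d₂ = 42 − 24 = 18
Mode ≈ 21 + (17/(17+18)) × 5 = 21 + 2.4286 = 23.4286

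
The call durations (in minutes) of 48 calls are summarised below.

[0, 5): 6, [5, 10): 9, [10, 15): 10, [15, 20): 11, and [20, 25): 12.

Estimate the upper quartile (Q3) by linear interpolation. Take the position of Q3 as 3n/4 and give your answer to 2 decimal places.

Cumulative frequencies: 6, 15, 25, 36, 48
n = 48; position = 3n/4 = 36.
This falls in the class [15, 20): L = 15, F = 25, f = 11, h = 5.
Upper quartile ≈ 15 + ((36 − 25) / 11) × 5 = 20.0000

20.00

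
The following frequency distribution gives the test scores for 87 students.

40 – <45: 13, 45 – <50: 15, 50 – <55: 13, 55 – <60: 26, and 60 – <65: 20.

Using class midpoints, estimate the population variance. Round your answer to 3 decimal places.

47.648

Midpoints: 42.5, 47.5, 52.5, 57.5, 62.5
n = 87, Σfm = 4692.5, mean = 53.9368
Σfm² = 257243.75
Σf(m − x̄)² = Σfm² − (Σfm)²/n = 257243.75 − 4692.5²/87 = 4145.4023
Population variance = 4145.4023 / 87 = 47.6483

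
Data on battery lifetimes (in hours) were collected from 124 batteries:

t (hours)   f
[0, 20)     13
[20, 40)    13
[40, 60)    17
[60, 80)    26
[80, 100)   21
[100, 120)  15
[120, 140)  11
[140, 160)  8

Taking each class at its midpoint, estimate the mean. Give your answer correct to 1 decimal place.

75.5

Midpoints: 10, 30, 50, 70, 90, 110, 130, 150
Σfm = 13×10 + 13×30 + 17×50 + 26×70 + 21×90 + 15×110 + 11×130 + 8×150 = 9360
n = Σf = 124
Mean = 9360 / 124 = 75.4839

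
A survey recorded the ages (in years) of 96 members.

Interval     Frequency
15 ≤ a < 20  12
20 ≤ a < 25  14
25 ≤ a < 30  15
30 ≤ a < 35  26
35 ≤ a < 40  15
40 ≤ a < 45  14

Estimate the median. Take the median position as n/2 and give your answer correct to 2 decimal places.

Cumulative frequencies: 12, 26, 41, 67, 82, 96
n = 96; position = n/2 = 48.
This falls in the class 30 ≤ a < 35: L = 30, F = 41, f = 26, h = 5.
Median ≈ 30 + ((48 − 41) / 26) × 5 = 31.3462

31.35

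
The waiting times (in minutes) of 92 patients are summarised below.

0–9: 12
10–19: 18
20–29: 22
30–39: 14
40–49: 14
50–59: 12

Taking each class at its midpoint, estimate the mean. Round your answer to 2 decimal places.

Midpoints: 4.5, 14.5, 24.5, 34.5, 44.5, 54.5
Σfm = 12×4.5 + 18×14.5 + 22×24.5 + 14×34.5 + 14×44.5 + 12×54.5 = 2614
n = Σf = 92
Mean = 2614 / 92 = 28.4130

28.41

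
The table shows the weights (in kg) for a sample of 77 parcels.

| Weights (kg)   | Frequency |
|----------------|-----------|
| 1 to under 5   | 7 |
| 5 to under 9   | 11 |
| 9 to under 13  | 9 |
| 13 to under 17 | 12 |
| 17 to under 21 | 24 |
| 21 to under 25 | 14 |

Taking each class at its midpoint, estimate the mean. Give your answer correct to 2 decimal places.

15.00

Midpoints: 3, 7, 11, 15, 19, 23
Σfm = 7×3 + 11×7 + 9×11 + 12×15 + 24×19 + 14×23 = 1155
n = Σf = 77
Mean = 1155 / 77 = 15.0000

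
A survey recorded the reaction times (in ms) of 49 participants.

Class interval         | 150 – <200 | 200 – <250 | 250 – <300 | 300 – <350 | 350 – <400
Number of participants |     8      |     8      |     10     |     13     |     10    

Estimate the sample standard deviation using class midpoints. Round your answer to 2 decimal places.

68.98

Midpoints: 175, 225, 275, 325, 375
n = 49, Σfm = 13925, mean = 284.1837
Σfm² = 4185625
Σf(m − x̄)² = Σfm² − (Σfm)²/n = 4185625 − 13925²/49 = 228367.3469
Sample variance = 228367.3469 / 48 = 4757.6531
Standard deviation = √4757.6531 = 68.9757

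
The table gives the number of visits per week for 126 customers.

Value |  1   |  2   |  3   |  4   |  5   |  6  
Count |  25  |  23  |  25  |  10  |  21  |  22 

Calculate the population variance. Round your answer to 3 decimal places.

3.166

Values: 1, 2, 3, 4, 5, 6
n = 126, Σfx = 423, mean = 3.3571
Σfx² = 1819
Σf(x − x̄)² = Σfx² − (Σfx)²/n = 1819 − 423²/126 = 398.9286
Population variance = 398.9286 / 126 = 3.1661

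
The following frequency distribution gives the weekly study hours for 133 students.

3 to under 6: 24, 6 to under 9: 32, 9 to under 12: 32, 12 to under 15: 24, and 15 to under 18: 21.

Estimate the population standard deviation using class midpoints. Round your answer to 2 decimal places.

3.98

Midpoints: 4.5, 7.5, 10.5, 13.5, 16.5
n = 133, Σfm = 1354.5, mean = 10.1842
Σfm² = 15905.25
Σf(m − x̄)² = Σfm² − (Σfm)²/n = 15905.25 − 1354.5²/133 = 2110.7368
Population variance = 2110.7368 / 133 = 15.8702
Standard deviation = √15.8702 = 3.9837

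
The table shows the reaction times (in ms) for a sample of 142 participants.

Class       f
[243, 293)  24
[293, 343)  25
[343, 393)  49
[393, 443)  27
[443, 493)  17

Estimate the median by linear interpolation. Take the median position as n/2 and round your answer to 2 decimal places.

Cumulative frequencies: 24, 49, 98, 125, 142
n = 142; position = n/2 = 71.
This falls in the class [343, 393): L = 343, F = 49, f = 49, h = 50.
Median ≈ 343 + ((71 − 49) / 49) × 50 = 365.4490

365.45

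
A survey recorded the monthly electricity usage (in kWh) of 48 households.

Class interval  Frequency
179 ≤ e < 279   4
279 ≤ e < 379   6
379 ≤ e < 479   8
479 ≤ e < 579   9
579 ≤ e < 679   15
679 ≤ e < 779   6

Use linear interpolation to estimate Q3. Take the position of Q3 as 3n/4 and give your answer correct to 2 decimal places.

639.00

Cumulative frequencies: 4, 10, 18, 27, 42, 48
n = 48; position = 3n/4 = 36.
This falls in the class 579 ≤ e < 679: L = 579, F = 27, f = 15, h = 100.
Upper quartile ≈ 579 + ((36 − 27) / 15) × 100 = 639.0000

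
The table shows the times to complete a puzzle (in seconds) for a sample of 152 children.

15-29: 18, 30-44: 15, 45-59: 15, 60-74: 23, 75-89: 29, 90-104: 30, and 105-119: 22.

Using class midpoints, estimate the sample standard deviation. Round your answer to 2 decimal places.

28.97

Midpoints: 22, 37, 52, 67, 82, 97, 112
n = 152, Σfm = 11024, mean = 72.5263
Σfm² = 926288
Σf(m − x̄)² = Σfm² − (Σfm)²/n = 926288 − 11024²/152 = 126757.8947
Sample variance = 126757.8947 / 151 = 839.4563
Standard deviation = √839.4563 = 28.9734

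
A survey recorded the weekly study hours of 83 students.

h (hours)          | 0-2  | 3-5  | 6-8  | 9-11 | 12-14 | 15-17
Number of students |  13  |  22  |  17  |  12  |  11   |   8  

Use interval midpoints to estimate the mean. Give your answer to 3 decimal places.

Midpoints: 1, 4, 7, 10, 13, 16
Σfm = 13×1 + 22×4 + 17×7 + 12×10 + 11×13 + 8×16 = 611
n = Σf = 83
Mean = 611 / 83 = 7.3614

7.361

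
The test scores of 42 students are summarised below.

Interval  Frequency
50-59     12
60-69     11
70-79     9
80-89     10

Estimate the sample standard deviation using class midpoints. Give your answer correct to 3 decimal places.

Midpoints: 54.5, 64.5, 74.5, 84.5
n = 42, Σfm = 2879, mean = 68.5476
Σfm² = 202760.5
Σf(m − x̄)² = Σfm² − (Σfm)²/n = 202760.5 − 2879²/42 = 5411.9048
Sample variance = 5411.9048 / 41 = 131.9977
Standard deviation = √131.9977 = 11.4890

11.489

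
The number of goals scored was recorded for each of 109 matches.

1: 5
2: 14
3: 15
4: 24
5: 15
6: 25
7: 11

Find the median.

Cumulative frequencies: 5, 19, 34, 58, 73, 98, 109
n = 109, so the median is the value in position (n+1)/2 = 55.
Position 55 falls at value 4.

4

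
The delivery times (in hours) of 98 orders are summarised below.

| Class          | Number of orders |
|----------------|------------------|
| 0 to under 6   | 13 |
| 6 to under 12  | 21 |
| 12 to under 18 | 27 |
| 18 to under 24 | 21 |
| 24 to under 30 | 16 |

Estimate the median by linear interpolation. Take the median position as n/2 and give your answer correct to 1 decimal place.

Cumulative frequencies: 13, 34, 61, 82, 98
n = 98; position = n/2 = 49.
This falls in the class 12 to under 18: L = 12, F = 34, f = 27, h = 6.
Median ≈ 12 + ((49 − 34) / 27) × 6 = 15.3333

15.3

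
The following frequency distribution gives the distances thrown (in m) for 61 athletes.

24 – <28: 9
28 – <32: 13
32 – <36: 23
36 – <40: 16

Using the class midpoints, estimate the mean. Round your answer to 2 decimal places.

33.02

Midpoints: 26, 30, 34, 38
Σfm = 9×26 + 13×30 + 23×34 + 16×38 = 2014
n = Σf = 61
Mean = 2014 / 61 = 33.0164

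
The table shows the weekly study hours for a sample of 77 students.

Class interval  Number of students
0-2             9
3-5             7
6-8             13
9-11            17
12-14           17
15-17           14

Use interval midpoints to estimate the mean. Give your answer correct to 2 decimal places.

9.65

Midpoints: 1, 4, 7, 10, 13, 16
Σfm = 9×1 + 7×4 + 13×7 + 17×10 + 17×13 + 14×16 = 743
n = Σf = 77
Mean = 743 / 77 = 9.6494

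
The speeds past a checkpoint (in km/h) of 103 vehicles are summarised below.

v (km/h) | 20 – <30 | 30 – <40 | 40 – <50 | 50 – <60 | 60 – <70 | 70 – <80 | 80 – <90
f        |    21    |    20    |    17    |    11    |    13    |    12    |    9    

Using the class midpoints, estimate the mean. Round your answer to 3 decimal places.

49.563

Midpoints: 25, 35, 45, 55, 65, 75, 85
Σfm = 21×25 + 20×35 + 17×45 + 11×55 + 13×65 + 12×75 + 9×85 = 5105
n = Σf = 103
Mean = 5105 / 103 = 49.5631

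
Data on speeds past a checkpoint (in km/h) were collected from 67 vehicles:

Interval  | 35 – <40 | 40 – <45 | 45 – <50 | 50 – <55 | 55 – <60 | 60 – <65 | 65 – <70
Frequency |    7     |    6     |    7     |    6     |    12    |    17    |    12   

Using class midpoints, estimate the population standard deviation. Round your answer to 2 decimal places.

9.77

Midpoints: 37.5, 42.5, 47.5, 52.5, 57.5, 62.5, 67.5
n = 67, Σfm = 3727.5, mean = 55.6343
Σfm² = 213768.75
Σf(m − x̄)² = Σfm² − (Σfm)²/n = 213768.75 − 3727.5²/67 = 6391.7910
Population variance = 6391.7910 / 67 = 95.3999
Standard deviation = √95.3999 = 9.7673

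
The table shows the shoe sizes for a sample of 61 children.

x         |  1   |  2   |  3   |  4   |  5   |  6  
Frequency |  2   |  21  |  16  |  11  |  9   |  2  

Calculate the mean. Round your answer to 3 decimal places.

3.164

Values: 1, 2, 3, 4, 5, 6
Σfx = 2×1 + 21×2 + 16×3 + 11×4 + 9×5 + 2×6 = 193
n = Σf = 61
Mean = 193 / 61 = 3.1639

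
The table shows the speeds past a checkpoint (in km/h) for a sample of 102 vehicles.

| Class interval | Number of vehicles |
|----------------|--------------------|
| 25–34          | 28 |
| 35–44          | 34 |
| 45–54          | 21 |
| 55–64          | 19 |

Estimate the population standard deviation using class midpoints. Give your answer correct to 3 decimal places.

Midpoints: 29.5, 39.5, 49.5, 59.5
n = 102, Σfm = 4339, mean = 42.5392
Σfm² = 196135.5
Σf(m − x̄)² = Σfm² − (Σfm)²/n = 196135.5 − 4339²/102 = 11557.8431
Population variance = 11557.8431 / 102 = 113.3122
Standard deviation = √113.3122 = 10.6448

10.645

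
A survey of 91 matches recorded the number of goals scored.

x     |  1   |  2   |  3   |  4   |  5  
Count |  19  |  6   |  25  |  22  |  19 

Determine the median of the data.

Cumulative frequencies: 19, 25, 50, 72, 91
n = 91, so the median is the value in position (n+1)/2 = 46.
Position 46 falls at value 3.

3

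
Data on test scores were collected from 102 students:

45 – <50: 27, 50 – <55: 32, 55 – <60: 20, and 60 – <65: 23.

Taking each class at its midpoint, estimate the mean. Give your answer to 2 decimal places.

Midpoints: 47.5, 52.5, 57.5, 62.5
Σfm = 27×47.5 + 32×52.5 + 20×57.5 + 23×62.5 = 5550
n = Σf = 102
Mean = 5550 / 102 = 54.4118

54.41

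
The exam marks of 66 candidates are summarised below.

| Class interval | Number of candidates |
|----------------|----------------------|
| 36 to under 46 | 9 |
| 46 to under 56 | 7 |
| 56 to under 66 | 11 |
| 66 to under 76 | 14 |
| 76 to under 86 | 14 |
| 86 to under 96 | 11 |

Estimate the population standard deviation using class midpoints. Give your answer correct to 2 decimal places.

Midpoints: 41, 51, 61, 71, 81, 91
n = 66, Σfm = 4526, mean = 68.5758
Σfm² = 327786
Σf(m − x̄)² = Σfm² − (Σfm)²/n = 327786 − 4526²/66 = 17412.1212
Population variance = 17412.1212 / 66 = 263.8200
Standard deviation = √263.8200 = 16.2425

16.24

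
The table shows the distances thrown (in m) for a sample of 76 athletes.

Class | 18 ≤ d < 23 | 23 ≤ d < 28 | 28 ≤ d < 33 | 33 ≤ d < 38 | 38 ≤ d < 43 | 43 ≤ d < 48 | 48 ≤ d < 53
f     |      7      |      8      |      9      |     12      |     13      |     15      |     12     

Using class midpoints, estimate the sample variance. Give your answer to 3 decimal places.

Midpoints: 20.5, 25.5, 30.5, 35.5, 40.5, 45.5, 50.5
n = 76, Σfm = 2863, mean = 37.6711
Σfm² = 114619
Σf(m − x̄)² = Σfm² − (Σfm)²/n = 114619 − 2863²/76 = 6766.7763
Sample variance = 6766.7763 / 75 = 90.2237

90.224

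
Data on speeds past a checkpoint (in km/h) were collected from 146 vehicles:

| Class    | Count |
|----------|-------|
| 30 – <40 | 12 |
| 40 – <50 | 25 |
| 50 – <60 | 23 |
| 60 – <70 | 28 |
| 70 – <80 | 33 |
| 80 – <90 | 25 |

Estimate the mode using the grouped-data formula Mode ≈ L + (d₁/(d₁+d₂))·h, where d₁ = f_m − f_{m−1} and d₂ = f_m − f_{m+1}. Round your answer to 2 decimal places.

73.85

Modal class: 70 – <80 (highest frequency 33).
d₁ = 33 − 28 = 5, d₂ = 33 − 25 = 8
Mode ≈ 70 + (5/(5+8)) × 10 = 70 + 3.8462 = 73.8462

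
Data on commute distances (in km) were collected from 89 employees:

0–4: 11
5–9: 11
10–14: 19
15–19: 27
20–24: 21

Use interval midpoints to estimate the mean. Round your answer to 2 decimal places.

Midpoints: 2, 7, 12, 17, 22
Σfm = 11×2 + 11×7 + 19×12 + 27×17 + 21×22 = 1248
n = Σf = 89
Mean = 1248 / 89 = 14.0225

14.02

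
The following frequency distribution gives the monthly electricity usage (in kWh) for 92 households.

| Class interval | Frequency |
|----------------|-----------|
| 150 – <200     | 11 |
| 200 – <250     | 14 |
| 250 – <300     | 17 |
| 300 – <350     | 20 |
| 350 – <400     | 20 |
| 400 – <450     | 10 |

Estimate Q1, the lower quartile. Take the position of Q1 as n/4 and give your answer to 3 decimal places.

Cumulative frequencies: 11, 25, 42, 62, 82, 92
n = 92; position = n/4 = 23.
This falls in the class 200 – <250: L = 200, F = 11, f = 14, h = 50.
Lower quartile ≈ 200 + ((23 − 11) / 14) × 50 = 242.8571

242.857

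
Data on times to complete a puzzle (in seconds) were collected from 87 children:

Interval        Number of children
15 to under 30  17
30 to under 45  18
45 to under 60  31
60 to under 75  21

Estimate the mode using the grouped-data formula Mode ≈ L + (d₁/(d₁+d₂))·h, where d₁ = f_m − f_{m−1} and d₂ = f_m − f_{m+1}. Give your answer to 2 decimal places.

53.48

Modal class: 45 to under 60 (highest frequency 31).
d₁ = 31 − 18 = 13, d₂ = 31 − 21 = 10
Mode ≈ 45 + (13/(13+10)) × 15 = 45 + 8.4783 = 53.4783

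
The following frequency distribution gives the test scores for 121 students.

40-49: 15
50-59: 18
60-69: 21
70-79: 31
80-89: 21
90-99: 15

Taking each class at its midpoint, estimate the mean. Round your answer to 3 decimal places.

70.285

Midpoints: 44.5, 54.5, 64.5, 74.5, 84.5, 94.5
Σfm = 15×44.5 + 18×54.5 + 21×64.5 + 31×74.5 + 21×84.5 + 15×94.5 = 8504.5
n = Σf = 121
Mean = 8504.5 / 121 = 70.2851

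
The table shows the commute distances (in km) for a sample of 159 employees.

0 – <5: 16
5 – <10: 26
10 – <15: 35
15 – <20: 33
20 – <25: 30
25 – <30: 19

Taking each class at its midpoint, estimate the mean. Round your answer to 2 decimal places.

Midpoints: 2.5, 7.5, 12.5, 17.5, 22.5, 27.5
Σfm = 16×2.5 + 26×7.5 + 35×12.5 + 33×17.5 + 30×22.5 + 19×27.5 = 2447.5
n = Σf = 159
Mean = 2447.5 / 159 = 15.3931

15.39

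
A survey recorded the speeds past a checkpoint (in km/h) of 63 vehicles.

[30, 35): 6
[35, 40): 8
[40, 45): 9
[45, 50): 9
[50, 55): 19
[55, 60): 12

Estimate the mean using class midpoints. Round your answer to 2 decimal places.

47.50

Midpoints: 32.5, 37.5, 42.5, 47.5, 52.5, 57.5
Σfm = 6×32.5 + 8×37.5 + 9×42.5 + 9×47.5 + 19×52.5 + 12×57.5 = 2992.5
n = Σf = 63
Mean = 2992.5 / 63 = 47.5000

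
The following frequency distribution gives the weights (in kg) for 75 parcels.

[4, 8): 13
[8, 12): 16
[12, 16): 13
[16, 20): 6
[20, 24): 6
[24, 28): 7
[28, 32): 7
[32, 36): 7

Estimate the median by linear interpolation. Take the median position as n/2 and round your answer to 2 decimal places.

14.62

Cumulative frequencies: 13, 29, 42, 48, 54, 61, 68, 75
n = 75; position = n/2 = 37.5.
This falls in the class [12, 16): L = 12, F = 29, f = 13, h = 4.
Median ≈ 12 + ((37.5 − 29) / 13) × 4 = 14.6154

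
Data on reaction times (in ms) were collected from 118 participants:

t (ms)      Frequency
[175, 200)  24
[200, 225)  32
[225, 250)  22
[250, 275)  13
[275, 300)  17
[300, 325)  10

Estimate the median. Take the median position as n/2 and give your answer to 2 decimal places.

Cumulative frequencies: 24, 56, 78, 91, 108, 118
n = 118; position = n/2 = 59.
This falls in the class [225, 250): L = 225, F = 56, f = 22, h = 25.
Median ≈ 225 + ((59 − 56) / 22) × 25 = 228.4091

228.41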